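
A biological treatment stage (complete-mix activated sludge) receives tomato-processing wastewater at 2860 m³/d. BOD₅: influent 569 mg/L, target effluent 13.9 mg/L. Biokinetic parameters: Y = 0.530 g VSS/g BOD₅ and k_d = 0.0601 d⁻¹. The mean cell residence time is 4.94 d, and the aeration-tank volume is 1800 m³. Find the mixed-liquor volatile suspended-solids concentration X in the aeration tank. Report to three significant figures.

X ≈ 1780 mg/L

Solving the biomass balance for X: X = Y Q (S₀−S) θ_c / [V (1+k_d θ_c)] = 0.530 × 2860 × (569 − 13.9) × 4.94 / [1800 × (1 + 0.0601 × 4.94)] = 1781 mg/L.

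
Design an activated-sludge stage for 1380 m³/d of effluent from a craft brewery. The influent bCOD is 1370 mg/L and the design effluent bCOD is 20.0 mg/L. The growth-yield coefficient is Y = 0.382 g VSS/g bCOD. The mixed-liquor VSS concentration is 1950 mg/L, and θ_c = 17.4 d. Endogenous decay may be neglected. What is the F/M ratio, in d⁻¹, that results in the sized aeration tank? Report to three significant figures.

F/M ≈ 0.153 d⁻¹

With k_d = 0 the design equation reduces to V = Y Q (S₀−S) θ_c / X = 0.382 × 1380 × (1370 − 20.0) × 17.4 / 1950 = 6350 m³.
F/M = Q·S₀ / (V·X) = 1380 × 1370 / (6350 × 1950) = 0.1527 g bCOD·(g VSS·d)⁻¹.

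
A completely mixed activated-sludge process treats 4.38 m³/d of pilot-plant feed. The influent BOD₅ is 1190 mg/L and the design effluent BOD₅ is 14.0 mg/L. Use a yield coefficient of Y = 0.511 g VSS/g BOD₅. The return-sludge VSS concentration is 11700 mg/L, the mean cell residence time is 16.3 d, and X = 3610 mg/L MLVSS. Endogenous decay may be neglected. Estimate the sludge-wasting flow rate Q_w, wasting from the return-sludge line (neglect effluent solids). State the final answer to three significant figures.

Biomass mass balance (decay neglected): V·X = Y·Q·(S₀ − S)·θ_c, so V = 0.511 × 4.38 × (1190 − 14.0) × 16.3 / 3610 = 11.88 m³.
Q_w = (V·X)/(θ_c X_r) = 11.88 × 3610 / (16.3 × 11700) = 0.2250 m³/d.

Q_w ≈ 0.225 m³/d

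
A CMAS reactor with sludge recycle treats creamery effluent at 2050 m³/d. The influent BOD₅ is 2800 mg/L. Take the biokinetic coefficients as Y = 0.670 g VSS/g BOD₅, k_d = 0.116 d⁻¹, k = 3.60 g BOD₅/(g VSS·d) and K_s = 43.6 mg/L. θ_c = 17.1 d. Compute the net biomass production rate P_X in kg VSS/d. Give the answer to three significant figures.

P_X ≈ 1290 kg VSS/d

For a completely mixed reactor with recycle the Lawrence–McCarty relation gives S = K_s·(1 + k_d·θ_c) / [θ_c·(Y·k − k_d) − 1] = 43.6 × (1 + 0.116 × 17.1) / [17.1 × (0.670 × 3.60 − 0.116) − 1] = 130.1 / 38.26 = 3.400 mg/L.
The observed yield is Y_obs = Y/(1 + k_d·θ_c) = 0.670 / (1 + 0.116 × 17.1) = 0.670 / 2.984 = 0.2246 g VSS per g BOD₅ removed.
Q·(S₀ − S) = 2050 × (2800 − 3.40) × 10⁻³ = 5733 kg/d removed.
P_X = Y_obs · Q(S₀ − S) = 0.2246 × 5733 = 1287 kg VSS/d.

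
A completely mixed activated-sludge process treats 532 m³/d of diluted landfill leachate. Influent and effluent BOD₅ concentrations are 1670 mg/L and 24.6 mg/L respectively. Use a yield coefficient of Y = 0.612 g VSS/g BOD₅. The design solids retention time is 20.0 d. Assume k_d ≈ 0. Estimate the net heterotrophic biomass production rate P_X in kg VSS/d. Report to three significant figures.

P_X ≈ 536 kg VSS/d

Since k_d ≈ 0, Y_obs = Y = 0.612 g VSS/g BOD₅.
Mass of BOD₅ removed per day: Q(S₀ − S) = 532 × 1645 g/m³ = 875.4 kg/d.
P_X = Y_obs · Q(S₀ − S) = 0.6120 × 875.4 = 535.7 kg VSS/d.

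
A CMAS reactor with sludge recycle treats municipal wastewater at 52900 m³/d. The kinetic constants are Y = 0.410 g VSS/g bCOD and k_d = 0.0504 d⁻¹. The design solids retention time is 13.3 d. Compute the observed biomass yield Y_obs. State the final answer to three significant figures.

Correct the yield for decay: Y_obs = Y/(1 + k_d θ_c) = 0.410 / (1 + 0.0504 × 13.3) = 0.410 / 1.670 = 0.2455.

Y_obs ≈ 0.245 g VSS/g bCOD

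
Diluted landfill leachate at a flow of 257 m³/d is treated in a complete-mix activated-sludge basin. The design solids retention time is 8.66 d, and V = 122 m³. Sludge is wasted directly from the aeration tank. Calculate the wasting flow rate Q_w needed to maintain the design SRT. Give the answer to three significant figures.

Q_w ≈ 14.1 m³/d

Wasting from the aeration tank: Q_w = V / θ_c = 122.0 / 8.66 = 14.09 m³/d.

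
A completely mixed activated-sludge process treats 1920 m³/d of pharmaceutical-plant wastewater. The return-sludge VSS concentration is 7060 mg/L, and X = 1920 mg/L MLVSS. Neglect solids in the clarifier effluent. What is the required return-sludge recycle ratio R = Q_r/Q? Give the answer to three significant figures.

R ≈ 0.374

R = Q_r/Q = X/(X_r − X) = 1920 / (7060 − 1920) = 0.3735.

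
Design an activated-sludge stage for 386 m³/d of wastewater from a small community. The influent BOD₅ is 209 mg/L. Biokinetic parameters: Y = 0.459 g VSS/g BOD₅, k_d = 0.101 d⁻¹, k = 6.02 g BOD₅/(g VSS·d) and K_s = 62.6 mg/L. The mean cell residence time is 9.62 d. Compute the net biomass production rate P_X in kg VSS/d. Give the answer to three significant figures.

P_X ≈ 18.3 kg VSS/d

From the Monod/SRT balance for a CMAS, S = K_s·(1+k_d θ_c)/[θ_c·(Y k − k_d) − 1] = 62.6 × (1 + 0.101 × 9.62) / [9.62 × (0.459 × 6.02 − 0.101) − 1] = 123.4 / 24.61 = 5.015 mg/L.
Y_obs = Y / (1 + k_d θ_c) = 0.459 / (1 + 0.101 × 9.62) = 0.459 / 1.972 = 0.2328.
ΔS = 209 − 5.02 = 204.0 mg/L, so the substrate removal rate is 386 × 204.0/1000 = 78.74 kg BOD₅/d.
So the net sludge growth is P_X = 0.2328 × 78.74 = 18.33 kg VSS/d.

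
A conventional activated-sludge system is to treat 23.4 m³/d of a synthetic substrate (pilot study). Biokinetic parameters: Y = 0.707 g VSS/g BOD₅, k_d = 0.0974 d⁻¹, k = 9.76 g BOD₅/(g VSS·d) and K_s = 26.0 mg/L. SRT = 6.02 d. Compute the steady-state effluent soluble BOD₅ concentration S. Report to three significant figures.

S ≈ 1.03 mg/L

For a completely mixed reactor with recycle the Lawrence–McCarty relation gives S = K_s·(1 + k_d·θ_c) / [θ_c·(Y·k − k_d) − 1] = 26.0 × (1 + 0.0974 × 6.02) / [6.02 × (0.707 × 9.76 − 0.0974) − 1] = 41.25 / 39.95 = 1.032 mg/L.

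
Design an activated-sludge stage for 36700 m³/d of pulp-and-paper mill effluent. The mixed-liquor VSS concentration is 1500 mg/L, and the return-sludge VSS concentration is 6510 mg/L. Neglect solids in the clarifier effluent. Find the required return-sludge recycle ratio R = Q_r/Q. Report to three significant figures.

R = Q_r/Q = X/(X_r − X) = 1500 / (6510 − 1500) = 0.2994.

R ≈ 0.299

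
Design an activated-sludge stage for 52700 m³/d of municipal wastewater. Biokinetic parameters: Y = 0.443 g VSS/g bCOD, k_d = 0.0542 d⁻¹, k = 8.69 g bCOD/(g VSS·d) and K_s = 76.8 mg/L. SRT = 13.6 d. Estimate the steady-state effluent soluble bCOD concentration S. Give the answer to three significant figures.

Effluent substrate depends only on kinetics and SRT: S = K_s(1 + k_d θ_c) / [θ_c(Yk − k_d) − 1] = 76.8 × (1 + 0.0542 × 13.6) / [13.6 × (0.443 × 8.69 − 0.0542) − 1] = 133.4 / 50.62 = 2.636 mg/L.

S ≈ 2.64 mg/L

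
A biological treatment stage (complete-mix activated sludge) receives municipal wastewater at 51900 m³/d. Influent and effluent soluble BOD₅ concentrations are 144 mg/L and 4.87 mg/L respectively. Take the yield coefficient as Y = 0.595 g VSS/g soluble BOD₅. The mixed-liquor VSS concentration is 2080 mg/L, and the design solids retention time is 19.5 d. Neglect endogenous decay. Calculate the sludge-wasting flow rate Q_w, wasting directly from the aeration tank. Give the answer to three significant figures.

V·X = Y·Q·ΔS·θ_c gives V = 0.595 × 51900 × (144 − 4.87) × 19.5 / 2080 = 40279 m³.
For wasting at MLVSS concentration, Q_w = V/θ_c = 40279/19.5 = 2066 m³/d.

Q_w ≈ 2070 m³/d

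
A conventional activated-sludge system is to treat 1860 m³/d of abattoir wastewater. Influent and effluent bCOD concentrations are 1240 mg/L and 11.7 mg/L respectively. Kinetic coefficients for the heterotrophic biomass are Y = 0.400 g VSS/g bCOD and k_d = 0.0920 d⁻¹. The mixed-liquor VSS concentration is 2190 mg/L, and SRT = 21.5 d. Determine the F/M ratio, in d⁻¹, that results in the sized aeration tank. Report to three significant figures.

Steady-state biomass mass balance: V·X·(1 + k_d·θ_c) = Y·Q·(S₀ − S)·θ_c, so V = 0.400 × 1860 × (1240 − 11.7) × 21.5 / [2190 × (1 + 0.0920 × 21.5)] = 1.96×10^7 / 6522 = 3013 m³.
F/M = applied load / biomass = Q·S₀/(V·X) = 1860 × 1240 / (3013 × 2190) = 0.3496 d⁻¹.

F/M ≈ 0.350 d⁻¹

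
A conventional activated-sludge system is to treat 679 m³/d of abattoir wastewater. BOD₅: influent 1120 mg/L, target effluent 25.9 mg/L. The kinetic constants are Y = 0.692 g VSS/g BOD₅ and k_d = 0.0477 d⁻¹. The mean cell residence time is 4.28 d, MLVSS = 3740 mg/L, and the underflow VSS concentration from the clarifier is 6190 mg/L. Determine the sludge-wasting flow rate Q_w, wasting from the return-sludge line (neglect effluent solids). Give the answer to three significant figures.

From the SRT design equation V = Y Q (S₀−S) θ_c / [X (1 + k_d θ_c)] = 0.692 × 679 × (1120 − 25.9) × 4.28 / [3740 × (1 + 0.0477 × 4.28)] = 2.2×10^6 / 4504 = 488.6 m³.
Q_w = (V·X)/(θ_c X_r) = 488.6 × 3740 / (4.28 × 6190) = 68.97 m³/d.

Q_w ≈ 69.0 m³/d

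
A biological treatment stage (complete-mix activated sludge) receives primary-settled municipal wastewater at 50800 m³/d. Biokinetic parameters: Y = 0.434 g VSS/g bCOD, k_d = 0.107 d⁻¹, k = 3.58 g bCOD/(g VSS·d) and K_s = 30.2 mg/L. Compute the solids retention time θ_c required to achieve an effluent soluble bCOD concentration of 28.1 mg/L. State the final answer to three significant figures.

θ_c ≈ 1.56 d

From 1/θ_c = Y·k·S/(K_s + S) − k_d: Y·k·S/(K_s+S) = 0.434 × 3.58 × 28.1 / (30.2 + 28.1) = 0.7489 d⁻¹.
1/θ_c = 0.7489 − 0.107 = 0.6419 d⁻¹, so θ_c = 1.558 d.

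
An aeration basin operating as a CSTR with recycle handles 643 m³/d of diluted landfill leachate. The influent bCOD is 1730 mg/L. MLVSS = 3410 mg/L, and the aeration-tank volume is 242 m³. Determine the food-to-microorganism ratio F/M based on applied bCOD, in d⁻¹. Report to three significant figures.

F/M = Q·S₀ / (V·X) = 643 × 1730 / (242.0 × 3410) = 1.348 g bCOD·(g VSS·d)⁻¹.

F/M ≈ 1.35 d⁻¹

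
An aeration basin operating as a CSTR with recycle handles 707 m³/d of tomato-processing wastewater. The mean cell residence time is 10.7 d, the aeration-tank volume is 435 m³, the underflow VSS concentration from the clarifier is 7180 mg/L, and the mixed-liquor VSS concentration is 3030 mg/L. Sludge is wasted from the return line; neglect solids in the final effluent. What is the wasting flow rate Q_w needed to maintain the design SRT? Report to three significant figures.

Q_w = (V·X)/(θ_c X_r) = 435.0 × 3030 / (10.7 × 7180) = 17.16 m³/d.

Q_w ≈ 17.2 m³/d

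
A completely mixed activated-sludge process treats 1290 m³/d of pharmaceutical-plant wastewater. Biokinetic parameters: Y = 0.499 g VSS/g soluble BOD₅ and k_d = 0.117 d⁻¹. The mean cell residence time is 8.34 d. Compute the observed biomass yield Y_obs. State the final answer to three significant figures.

Y_obs ≈ 0.253 g VSS/g soluble BOD₅

Y_obs = Y / (1 + k_d θ_c) = 0.499 / (1 + 0.117 × 8.34) = 0.499 / 1.976 = 0.2526.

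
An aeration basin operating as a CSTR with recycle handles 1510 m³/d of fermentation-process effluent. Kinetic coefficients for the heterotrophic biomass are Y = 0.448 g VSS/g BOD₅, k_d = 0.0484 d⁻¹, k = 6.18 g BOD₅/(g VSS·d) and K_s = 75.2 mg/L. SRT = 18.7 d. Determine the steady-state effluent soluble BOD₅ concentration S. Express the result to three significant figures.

Effluent substrate depends only on kinetics and SRT: S = K_s(1 + k_d θ_c) / [θ_c(Yk − k_d) − 1] = 75.2 × (1 + 0.0484 × 18.7) / [18.7 × (0.448 × 6.18 − 0.0484) − 1] = 143.3 / 49.87 = 2.873 mg/L.

S ≈ 2.87 mg/L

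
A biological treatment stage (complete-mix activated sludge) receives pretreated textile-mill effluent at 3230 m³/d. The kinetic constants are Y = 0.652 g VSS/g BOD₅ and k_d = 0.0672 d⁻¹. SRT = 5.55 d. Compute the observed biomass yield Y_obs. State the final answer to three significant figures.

Correct the yield for decay: Y_obs = Y/(1 + k_d θ_c) = 0.652 / (1 + 0.0672 × 5.55) = 0.652 / 1.373 = 0.4749.

Y_obs ≈ 0.475 g VSS/g BOD₅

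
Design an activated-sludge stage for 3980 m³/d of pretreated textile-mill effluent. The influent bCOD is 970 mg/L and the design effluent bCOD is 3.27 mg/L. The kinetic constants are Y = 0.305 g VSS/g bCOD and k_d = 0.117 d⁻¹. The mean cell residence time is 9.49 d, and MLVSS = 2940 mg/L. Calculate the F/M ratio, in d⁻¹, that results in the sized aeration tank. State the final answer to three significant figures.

F/M ≈ 0.732 d⁻¹

Steady-state biomass mass balance: V·X·(1 + k_d·θ_c) = Y·Q·(S₀ − S)·θ_c, so V = 0.305 × 3980 × (970 − 3.27) × 9.49 / [2940 × (1 + 0.117 × 9.49)] = 1.11×10^7 / 6204 = 1795 m³.
Food-to-microorganism ratio F/M = Q S₀ / (V X) = 3980 × 970 / (1795 × 2940) = 0.7316 d⁻¹.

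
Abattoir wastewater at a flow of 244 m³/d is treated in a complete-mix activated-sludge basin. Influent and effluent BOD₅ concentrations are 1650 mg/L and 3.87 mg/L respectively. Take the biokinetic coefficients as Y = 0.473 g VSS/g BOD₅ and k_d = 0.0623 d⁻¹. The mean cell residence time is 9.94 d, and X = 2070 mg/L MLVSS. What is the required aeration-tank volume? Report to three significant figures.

Rearranging the biomass balance for a CMAS with decay, V = Y·Q·ΔS·θ_c / [X·(1+k_d θ_c)] = 0.473 × 244 × (1650 − 3.87) × 9.94 / [2070 × (1 + 0.0623 × 9.94)] = 1.89×10^6 / 3352 = 563.4 m³.

V ≈ 563 m³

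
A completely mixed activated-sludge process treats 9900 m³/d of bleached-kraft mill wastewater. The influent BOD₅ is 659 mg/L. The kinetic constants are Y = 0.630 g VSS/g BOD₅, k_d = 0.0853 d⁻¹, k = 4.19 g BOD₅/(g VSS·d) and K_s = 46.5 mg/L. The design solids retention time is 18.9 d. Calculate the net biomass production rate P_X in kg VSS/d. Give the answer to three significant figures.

P_X ≈ 1570 kg VSS/d

Effluent substrate depends only on kinetics and SRT: S = K_s(1 + k_d θ_c) / [θ_c(Yk − k_d) − 1] = 46.5 × (1 + 0.0853 × 18.9) / [18.9 × (0.630 × 4.19 − 0.0853) − 1] = 121.5 / 47.28 = 2.569 mg/L.
Correct the yield for decay: Y_obs = Y/(1 + k_d θ_c) = 0.630 / (1 + 0.0853 × 18.9) = 0.630 / 2.612 = 0.2412.
ΔS = 659 − 2.57 = 656.4 mg/L, so the substrate removal rate is 9900 × 656.4/1000 = 6499 kg BOD₅/d.
Net biomass production P_X = Y_obs × Q·(S₀ − S) = 0.2412 × 6499 = 1567 kg VSS/d.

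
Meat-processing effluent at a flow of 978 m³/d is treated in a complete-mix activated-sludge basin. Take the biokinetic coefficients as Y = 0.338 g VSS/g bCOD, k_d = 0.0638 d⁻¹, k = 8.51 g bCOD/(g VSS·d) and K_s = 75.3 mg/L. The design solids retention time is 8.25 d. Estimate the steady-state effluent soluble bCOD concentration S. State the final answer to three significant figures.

S ≈ 5.18 mg/L

Effluent substrate depends only on kinetics and SRT: S = K_s(1 + k_d θ_c) / [θ_c(Yk − k_d) − 1] = 75.3 × (1 + 0.0638 × 8.25) / [8.25 × (0.338 × 8.51 − 0.0638) − 1] = 114.9 / 22.20 = 5.176 mg/L.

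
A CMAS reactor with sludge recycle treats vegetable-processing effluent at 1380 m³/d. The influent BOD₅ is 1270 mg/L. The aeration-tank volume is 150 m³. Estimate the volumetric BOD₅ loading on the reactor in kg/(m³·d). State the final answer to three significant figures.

L_v ≈ 11.7 kg BOD₅/(m³·d)

Applied BOD₅ load per unit volume = Q·S₀/V = (1380 × 1270/1000)/150.0 = 11.68 kg BOD₅·m⁻³·d⁻¹.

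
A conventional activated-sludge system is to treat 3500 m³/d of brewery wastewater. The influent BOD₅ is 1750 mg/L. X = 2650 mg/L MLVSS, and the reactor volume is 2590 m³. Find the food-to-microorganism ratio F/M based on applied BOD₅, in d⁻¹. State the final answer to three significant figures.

F/M = applied load / biomass = Q·S₀/(V·X) = 3500 × 1750 / (2590 × 2650) = 0.8924 d⁻¹.

F/M ≈ 0.892 d⁻¹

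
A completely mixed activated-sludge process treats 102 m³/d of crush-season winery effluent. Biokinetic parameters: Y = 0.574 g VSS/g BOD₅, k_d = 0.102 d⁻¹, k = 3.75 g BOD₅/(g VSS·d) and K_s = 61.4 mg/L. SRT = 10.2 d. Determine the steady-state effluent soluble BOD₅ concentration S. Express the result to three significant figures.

For a completely mixed reactor with recycle the Lawrence–McCarty relation gives S = K_s·(1 + k_d·θ_c) / [θ_c·(Y·k − k_d) − 1] = 61.4 × (1 + 0.102 × 10.2) / [10.2 × (0.574 × 3.75 − 0.102) − 1] = 125.3 / 19.92 = 6.291 mg/L.

S ≈ 6.29 mg/L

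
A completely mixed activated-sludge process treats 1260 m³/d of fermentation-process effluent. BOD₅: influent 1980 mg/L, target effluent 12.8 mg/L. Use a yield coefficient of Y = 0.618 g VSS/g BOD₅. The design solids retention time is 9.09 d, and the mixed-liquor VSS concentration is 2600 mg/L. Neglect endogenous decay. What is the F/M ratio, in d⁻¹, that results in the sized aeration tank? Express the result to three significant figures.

F/M ≈ 0.179 d⁻¹

With k_d = 0 the design equation reduces to V = Y Q (S₀−S) θ_c / X = 0.618 × 1260 × (1980 − 12.8) × 9.09 / 2600 = 5355 m³.
Food-to-microorganism ratio F/M = Q S₀ / (V X) = 1260 × 1980 / (5355 × 2600) = 0.1792 d⁻¹.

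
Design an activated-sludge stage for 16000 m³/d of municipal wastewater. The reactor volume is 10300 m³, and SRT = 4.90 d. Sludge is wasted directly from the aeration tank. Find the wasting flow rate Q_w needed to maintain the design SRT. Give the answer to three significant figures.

For wasting at MLVSS concentration, Q_w = V/θ_c = 10300/4.90 = 2102 m³/d.

Q_w ≈ 2100 m³/d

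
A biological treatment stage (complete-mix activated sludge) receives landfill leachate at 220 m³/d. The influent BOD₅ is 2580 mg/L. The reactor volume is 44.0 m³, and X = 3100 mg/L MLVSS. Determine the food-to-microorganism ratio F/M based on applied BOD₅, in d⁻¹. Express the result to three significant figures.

Food-to-microorganism ratio F/M = Q S₀ / (V X) = 220 × 2580 / (44.00 × 3100) = 4.161 d⁻¹.

F/M ≈ 4.16 d⁻¹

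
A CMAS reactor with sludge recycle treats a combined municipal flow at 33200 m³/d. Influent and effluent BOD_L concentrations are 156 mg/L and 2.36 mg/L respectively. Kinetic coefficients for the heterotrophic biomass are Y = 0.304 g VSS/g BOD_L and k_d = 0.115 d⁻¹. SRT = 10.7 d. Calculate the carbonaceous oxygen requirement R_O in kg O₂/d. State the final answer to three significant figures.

R_O ≈ 4110 kg O₂/d

Correct the yield for decay: Y_obs = Y/(1 + k_d θ_c) = 0.304 / (1 + 0.115 × 10.7) = 0.304 / 2.231 = 0.1363.
Mass of BOD_L removed per day: Q(S₀ − S) = 33200 × 153.6 g/m³ = 5101 kg/d.
Net sludge production P_X = 0.1363 × 5101 = 695.2 kg VSS/d.
R_O = Q·(S₀ − S) − 1.42·P_X = 5101 − 1.42 × 695.2 = 4114 kg O₂/d.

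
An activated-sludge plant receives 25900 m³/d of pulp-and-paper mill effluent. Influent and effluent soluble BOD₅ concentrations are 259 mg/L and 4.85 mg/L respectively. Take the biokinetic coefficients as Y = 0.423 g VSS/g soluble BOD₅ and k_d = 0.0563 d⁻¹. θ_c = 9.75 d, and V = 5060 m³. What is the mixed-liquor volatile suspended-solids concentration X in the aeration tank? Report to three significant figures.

X ≈ 3460 mg/L

X = Y·Q·ΔS·θ_c / [V·(1 + k_d θ_c)] = 0.423 × 25900 × (259 − 4.85) × 9.75 / [5060 × (1 + 0.0563 × 9.75)] = 3464 mg/L.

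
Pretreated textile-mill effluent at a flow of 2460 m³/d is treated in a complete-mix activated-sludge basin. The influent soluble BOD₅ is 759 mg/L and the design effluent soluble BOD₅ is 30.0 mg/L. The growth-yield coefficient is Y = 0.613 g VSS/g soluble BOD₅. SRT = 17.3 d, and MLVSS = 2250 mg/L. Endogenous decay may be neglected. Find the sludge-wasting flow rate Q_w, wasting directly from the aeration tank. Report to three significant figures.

Q_w ≈ 489 m³/d

With k_d = 0 the design equation reduces to V = Y Q (S₀−S) θ_c / X = 0.613 × 2460 × (759 − 30.0) × 17.3 / 2250 = 8453 m³.
Wasting from the aeration tank: Q_w = V / θ_c = 8453 / 17.3 = 488.6 m³/d.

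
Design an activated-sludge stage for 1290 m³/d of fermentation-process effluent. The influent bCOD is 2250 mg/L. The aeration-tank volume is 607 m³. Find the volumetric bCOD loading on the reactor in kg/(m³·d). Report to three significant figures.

L_v ≈ 4.78 kg bCOD/(m³·d)

Applied bCOD load per unit volume = Q·S₀/V = (1290 × 2250/1000)/607.0 = 4.782 kg bCOD·m⁻³·d⁻¹.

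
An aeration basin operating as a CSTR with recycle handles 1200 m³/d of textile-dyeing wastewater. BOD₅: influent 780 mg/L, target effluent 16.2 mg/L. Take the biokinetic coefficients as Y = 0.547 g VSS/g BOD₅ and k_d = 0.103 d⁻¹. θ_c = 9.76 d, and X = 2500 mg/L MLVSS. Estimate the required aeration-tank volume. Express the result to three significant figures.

V ≈ 976 m³

From the SRT design equation V = Y Q (S₀−S) θ_c / [X (1 + k_d θ_c)] = 0.547 × 1200 × (780 − 16.2) × 9.76 / [2500 × (1 + 0.103 × 9.76)] = 4.89×10^6 / 5013 = 976.1 m³.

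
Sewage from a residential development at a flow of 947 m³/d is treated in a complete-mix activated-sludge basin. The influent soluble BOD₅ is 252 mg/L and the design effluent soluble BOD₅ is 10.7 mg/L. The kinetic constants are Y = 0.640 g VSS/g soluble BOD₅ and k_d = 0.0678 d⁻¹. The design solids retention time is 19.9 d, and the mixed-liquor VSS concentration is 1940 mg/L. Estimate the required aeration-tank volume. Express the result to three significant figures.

From the SRT design equation V = Y Q (S₀−S) θ_c / [X (1 + k_d θ_c)] = 0.640 × 947 × (252 − 10.7) × 19.9 / [1940 × (1 + 0.0678 × 19.9)] = 2.91×10^6 / 4557 = 638.6 m³.

V ≈ 639 m³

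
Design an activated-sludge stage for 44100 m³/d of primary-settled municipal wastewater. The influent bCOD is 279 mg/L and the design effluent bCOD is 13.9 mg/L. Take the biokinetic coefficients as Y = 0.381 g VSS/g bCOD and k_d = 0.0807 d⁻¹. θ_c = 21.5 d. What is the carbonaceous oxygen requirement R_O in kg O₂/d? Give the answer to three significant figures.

R_O ≈ 9380 kg O₂/d

Y_obs = Y / (1 + k_d θ_c) = 0.381 / (1 + 0.0807 × 21.5) = 0.381 / 2.735 = 0.1393.
Q·(S₀ − S) = 44100 × (279 − 13.9) × 10⁻³ = 11691 kg/d removed.
P_X = Y_obs·Q·(S₀ − S) = 0.1393 × 11691 = 1629 kg VSS/d.
Carbonaceous O₂ demand = substrate oxidised − cell-mass equivalent = 11691 − 1.42 × 1629 = 9378 kg O₂/d.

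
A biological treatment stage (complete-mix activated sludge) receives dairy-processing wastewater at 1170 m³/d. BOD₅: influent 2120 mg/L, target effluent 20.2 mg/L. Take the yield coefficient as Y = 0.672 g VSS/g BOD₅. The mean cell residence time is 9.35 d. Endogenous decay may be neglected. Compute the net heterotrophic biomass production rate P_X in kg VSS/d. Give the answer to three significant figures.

No decay correction is needed, so Y_obs = Y = 0.672.
Substrate removed = Q·(S₀ − S) = 1170 m³/d × (2120 − 20.2) g/m³ = 2.46×10^6 g/d = 2457 kg/d.
Biomass produced: P_X = Y_obs·Q·ΔS = 0.6720 × 2457 ≈ 1651 kg VSS/d.

P_X ≈ 1650 kg VSS/d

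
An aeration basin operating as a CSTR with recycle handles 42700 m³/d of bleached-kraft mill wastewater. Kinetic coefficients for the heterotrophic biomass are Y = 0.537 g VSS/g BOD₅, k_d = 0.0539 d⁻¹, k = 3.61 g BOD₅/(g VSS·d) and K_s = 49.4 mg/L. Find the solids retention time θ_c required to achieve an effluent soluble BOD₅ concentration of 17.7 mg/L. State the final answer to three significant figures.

Specific growth rate at S = 17.7 mg/L: μ = YkS/(K_s+S) = 0.537·3.61·17.7/(49.4+17.7) = 0.5114 d⁻¹.
θ_c = 1/(μ − k_d) = 1/(0.5114 − 0.0539) = 1/0.4575 = 2.186 d.

θ_c ≈ 2.19 d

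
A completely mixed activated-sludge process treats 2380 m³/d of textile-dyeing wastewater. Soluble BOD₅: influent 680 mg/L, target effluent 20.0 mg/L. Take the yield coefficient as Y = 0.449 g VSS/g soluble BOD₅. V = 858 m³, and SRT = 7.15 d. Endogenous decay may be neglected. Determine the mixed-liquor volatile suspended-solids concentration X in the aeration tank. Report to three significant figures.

Without decay, X = Y Q (S₀−S) θ_c / V = 0.449 × 2380 × (680 − 20.0) × 7.15 / 858 = 5877 mg/L.

X ≈ 5880 mg/L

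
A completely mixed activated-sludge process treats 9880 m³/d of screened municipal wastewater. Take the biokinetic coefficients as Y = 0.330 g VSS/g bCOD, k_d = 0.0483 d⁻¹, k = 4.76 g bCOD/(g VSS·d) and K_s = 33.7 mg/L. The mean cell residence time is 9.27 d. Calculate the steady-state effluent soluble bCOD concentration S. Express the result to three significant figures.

Effluent substrate depends only on kinetics and SRT: S = K_s(1 + k_d θ_c) / [θ_c(Yk − k_d) − 1] = 33.7 × (1 + 0.0483 × 9.27) / [9.27 × (0.330 × 4.76 − 0.0483) − 1] = 48.79 / 13.11 = 3.720 mg/L.

S ≈ 3.72 mg/L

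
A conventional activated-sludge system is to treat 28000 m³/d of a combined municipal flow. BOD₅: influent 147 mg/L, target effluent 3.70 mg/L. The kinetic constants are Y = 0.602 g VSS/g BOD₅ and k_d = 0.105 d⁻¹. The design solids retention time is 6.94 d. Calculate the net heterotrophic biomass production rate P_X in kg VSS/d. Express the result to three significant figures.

Y_obs = Y / (1 + k_d θ_c) = 0.602 / (1 + 0.105 × 6.94) = 0.602 / 1.729 = 0.3482.
Q·(S₀ − S) = 28000 × (147 − 3.70) × 10⁻³ = 4012 kg/d removed.
P_X = Y_obs · Q(S₀ − S) = 0.3482 × 4012 = 1397 kg VSS/d.

P_X ≈ 1400 kg VSS/d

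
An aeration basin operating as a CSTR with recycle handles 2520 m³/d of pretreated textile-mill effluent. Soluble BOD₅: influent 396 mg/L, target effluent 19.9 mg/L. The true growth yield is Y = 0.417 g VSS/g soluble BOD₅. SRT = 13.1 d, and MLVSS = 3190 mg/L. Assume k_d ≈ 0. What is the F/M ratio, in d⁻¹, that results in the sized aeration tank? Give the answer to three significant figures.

V·X = Y·Q·ΔS·θ_c gives V = 0.417 × 2520 × (396 − 19.9) × 13.1 / 3190 = 1623 m³.
F/M = Q·S₀ / (V·X) = 2520 × 396 / (1623 × 3190) = 0.1927 g soluble BOD₅·(g VSS·d)⁻¹.

F/M ≈ 0.193 d⁻¹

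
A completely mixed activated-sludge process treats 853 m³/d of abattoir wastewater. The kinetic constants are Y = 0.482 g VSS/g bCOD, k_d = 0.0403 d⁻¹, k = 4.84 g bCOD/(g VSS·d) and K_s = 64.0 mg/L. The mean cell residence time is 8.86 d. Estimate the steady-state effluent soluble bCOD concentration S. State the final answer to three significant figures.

S ≈ 4.50 mg/L

For a completely mixed reactor with recycle the Lawrence–McCarty relation gives S = K_s·(1 + k_d·θ_c) / [θ_c·(Y·k − k_d) − 1] = 64.0 × (1 + 0.0403 × 8.86) / [8.86 × (0.482 × 4.84 − 0.0403) − 1] = 86.85 / 19.31 = 4.497 mg/L.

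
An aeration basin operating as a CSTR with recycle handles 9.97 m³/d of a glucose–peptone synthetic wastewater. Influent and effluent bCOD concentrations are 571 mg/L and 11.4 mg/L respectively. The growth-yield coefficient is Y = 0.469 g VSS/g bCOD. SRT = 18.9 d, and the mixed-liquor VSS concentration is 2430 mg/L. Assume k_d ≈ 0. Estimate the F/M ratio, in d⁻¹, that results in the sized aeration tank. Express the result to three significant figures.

F/M ≈ 0.115 d⁻¹

V·X = Y·Q·ΔS·θ_c gives V = 0.469 × 9.97 × (571 − 11.4) × 18.9 / 2430 = 20.35 m³.
F/M = applied load / biomass = Q·S₀/(V·X) = 9.97 × 571 / (20.35 × 2430) = 0.1151 d⁻¹.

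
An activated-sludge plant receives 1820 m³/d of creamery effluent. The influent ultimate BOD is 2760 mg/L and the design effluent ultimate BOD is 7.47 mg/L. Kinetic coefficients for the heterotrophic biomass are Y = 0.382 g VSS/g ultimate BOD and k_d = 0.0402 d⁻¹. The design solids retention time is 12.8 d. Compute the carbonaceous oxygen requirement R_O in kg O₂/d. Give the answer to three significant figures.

Correct the yield for decay: Y_obs = Y/(1 + k_d θ_c) = 0.382 / (1 + 0.0402 × 12.8) = 0.382 / 1.515 = 0.2522.
ΔS = 2760 − 7.47 = 2753 mg/L, so the substrate removal rate is 1820 × 2753/1000 = 5010 kg ultimate BOD/d.
Biomass synthesised: P_X = Y_obs × 5010 = 1264 kg VSS/d.
R_O = Q·(S₀ − S) − 1.42·P_X = 5010 − 1.42 × 1264 = 3215 kg O₂/d.

R_O ≈ 3220 kg O₂/d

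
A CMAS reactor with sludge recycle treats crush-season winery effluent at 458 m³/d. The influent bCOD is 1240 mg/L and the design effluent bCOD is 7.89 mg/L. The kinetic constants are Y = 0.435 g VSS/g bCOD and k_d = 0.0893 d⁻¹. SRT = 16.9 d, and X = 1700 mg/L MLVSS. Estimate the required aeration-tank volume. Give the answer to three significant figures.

From the SRT design equation V = Y Q (S₀−S) θ_c / [X (1 + k_d θ_c)] = 0.435 × 458 × (1240 − 7.89) × 16.9 / [1700 × (1 + 0.0893 × 16.9)] = 4.15×10^6 / 4266 = 972.5 m³.

V ≈ 973 m³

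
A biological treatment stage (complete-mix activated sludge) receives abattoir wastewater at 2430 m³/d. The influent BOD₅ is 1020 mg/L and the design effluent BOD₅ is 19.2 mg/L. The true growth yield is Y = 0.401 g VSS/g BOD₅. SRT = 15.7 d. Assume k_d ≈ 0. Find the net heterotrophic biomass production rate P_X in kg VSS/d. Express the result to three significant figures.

No decay correction is needed, so Y_obs = Y = 0.401.
Substrate removed = Q·(S₀ − S) = 2430 m³/d × (1020 − 19.2) g/m³ = 2.43×10^6 g/d = 2432 kg/d.
So the net sludge growth is P_X = 0.4010 × 2432 = 975.2 kg VSS/d.

P_X ≈ 975 kg VSS/d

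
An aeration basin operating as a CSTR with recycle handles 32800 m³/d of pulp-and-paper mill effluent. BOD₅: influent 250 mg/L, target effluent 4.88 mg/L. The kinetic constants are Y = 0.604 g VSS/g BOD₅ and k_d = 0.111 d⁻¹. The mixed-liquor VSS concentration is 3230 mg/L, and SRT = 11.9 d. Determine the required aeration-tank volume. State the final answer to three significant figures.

V ≈ 7710 m³

From the SRT design equation V = Y Q (S₀−S) θ_c / [X (1 + k_d θ_c)] = 0.604 × 32800 × (250 − 4.88) × 11.9 / [3230 × (1 + 0.111 × 11.9)] = 5.78×10^7 / 7497 = 7709 m³.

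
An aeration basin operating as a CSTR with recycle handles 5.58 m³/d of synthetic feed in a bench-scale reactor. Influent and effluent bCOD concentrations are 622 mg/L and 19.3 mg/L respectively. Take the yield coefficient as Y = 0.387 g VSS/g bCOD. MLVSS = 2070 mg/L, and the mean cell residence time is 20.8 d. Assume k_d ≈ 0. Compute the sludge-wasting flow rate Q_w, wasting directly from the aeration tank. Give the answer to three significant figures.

Q_w ≈ 0.629 m³/d

With k_d = 0 the design equation reduces to V = Y Q (S₀−S) θ_c / X = 0.387 × 5.58 × (622 − 19.3) × 20.8 / 2070 = 13.08 m³.
Wasting from the aeration tank: Q_w = V / θ_c = 13.08 / 20.8 = 0.6287 m³/d.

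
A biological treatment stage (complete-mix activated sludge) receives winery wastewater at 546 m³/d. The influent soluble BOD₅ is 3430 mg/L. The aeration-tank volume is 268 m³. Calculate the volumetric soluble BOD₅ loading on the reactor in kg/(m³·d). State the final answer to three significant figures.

L_v ≈ 6.99 kg soluble BOD₅/(m³·d)

Applied soluble BOD₅ load per unit volume = Q·S₀/V = (546 × 3430/1000)/268.0 = 6.988 kg soluble BOD₅·m⁻³·d⁻¹.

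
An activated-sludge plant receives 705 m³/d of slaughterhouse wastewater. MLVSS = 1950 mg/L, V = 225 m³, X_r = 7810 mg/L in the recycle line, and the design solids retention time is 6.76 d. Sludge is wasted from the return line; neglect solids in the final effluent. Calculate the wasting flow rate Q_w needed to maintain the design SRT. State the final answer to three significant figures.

θ_c = V·X/(Q_w·X_r) when wasting from the recycle, so Q_w = V·X/(θ_c·X_r) = 225.0 × 1950 / (6.76 × 7810) = 8.310 m³/d.

Q_w ≈ 8.31 m³/d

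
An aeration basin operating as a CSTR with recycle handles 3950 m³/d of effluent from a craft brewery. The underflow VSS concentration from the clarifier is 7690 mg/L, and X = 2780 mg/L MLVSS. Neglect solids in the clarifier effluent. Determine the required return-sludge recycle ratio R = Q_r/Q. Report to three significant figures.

R ≈ 0.566

Solids balance on the clarifier gives (1+R)X = R·X_r, so R = X/(X_r − X) = 2780 / (7690 − 2780) = 0.5662.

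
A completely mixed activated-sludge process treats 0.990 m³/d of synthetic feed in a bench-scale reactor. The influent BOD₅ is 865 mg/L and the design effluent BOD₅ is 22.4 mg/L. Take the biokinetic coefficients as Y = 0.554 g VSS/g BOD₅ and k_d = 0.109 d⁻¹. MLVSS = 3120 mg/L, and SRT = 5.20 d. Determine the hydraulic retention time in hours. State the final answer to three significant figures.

τ ≈ 11.9 h

Steady-state biomass mass balance: V·X·(1 + k_d·θ_c) = Y·Q·(S₀ − S)·θ_c, so V = 0.554 × 0.990 × (865 − 22.4) × 5.20 / [3120 × (1 + 0.109 × 5.20)] = 2.4×10^3 / 4888 = 0.4916 m³.
Hydraulic retention time τ = V/Q = 0.4916 / 0.990 = 0.4966 d = 11.92 h.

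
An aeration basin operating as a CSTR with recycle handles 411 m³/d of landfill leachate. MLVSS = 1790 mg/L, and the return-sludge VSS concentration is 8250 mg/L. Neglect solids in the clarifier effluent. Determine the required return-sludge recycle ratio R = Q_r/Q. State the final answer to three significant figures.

Mass balance around the secondary clarifier (neglecting effluent solids): R = X / (X_r − X) = 1790 / (8250 − 1790) = 0.2771.

R ≈ 0.277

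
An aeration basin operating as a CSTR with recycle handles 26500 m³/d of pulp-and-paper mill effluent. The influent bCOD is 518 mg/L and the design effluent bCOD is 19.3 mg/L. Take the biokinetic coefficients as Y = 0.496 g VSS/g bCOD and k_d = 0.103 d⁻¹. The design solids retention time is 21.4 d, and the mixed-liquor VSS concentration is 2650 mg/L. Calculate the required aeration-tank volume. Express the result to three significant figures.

From the SRT design equation V = Y Q (S₀−S) θ_c / [X (1 + k_d θ_c)] = 0.496 × 26500 × (518 − 19.3) × 21.4 / [2650 × (1 + 0.103 × 21.4)] = 1.4×10^8 / 8491 = 16520 m³.

V ≈ 16500 m³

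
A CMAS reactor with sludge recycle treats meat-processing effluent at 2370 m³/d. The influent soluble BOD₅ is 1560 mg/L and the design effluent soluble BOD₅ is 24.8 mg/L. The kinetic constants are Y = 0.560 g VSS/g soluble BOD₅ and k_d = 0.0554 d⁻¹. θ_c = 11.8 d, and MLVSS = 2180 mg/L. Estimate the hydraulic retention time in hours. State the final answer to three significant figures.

τ ≈ 67.5 h

Steady-state biomass mass balance: V·X·(1 + k_d·θ_c) = Y·Q·(S₀ − S)·θ_c, so V = 0.560 × 2370 × (1560 − 24.8) × 11.8 / [2180 × (1 + 0.0554 × 11.8)] = 2.4×10^7 / 3605 = 6669 m³.
Hydraulic retention time τ = V/Q = 6669 / 2370 = 2.814 d = 67.53 h.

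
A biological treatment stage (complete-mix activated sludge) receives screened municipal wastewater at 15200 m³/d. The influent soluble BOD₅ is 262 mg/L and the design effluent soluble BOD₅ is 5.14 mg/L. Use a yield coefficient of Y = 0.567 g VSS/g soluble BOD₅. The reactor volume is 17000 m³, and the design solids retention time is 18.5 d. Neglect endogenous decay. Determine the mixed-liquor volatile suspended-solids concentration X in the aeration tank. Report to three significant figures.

X ≈ 2410 mg/L

From V·X = Y·Q·(S₀ − S)·θ_c (decay neglected): X = 0.567 × 15200 × (262 − 5.14) × 18.5 / 17000 = 2409 mg/L.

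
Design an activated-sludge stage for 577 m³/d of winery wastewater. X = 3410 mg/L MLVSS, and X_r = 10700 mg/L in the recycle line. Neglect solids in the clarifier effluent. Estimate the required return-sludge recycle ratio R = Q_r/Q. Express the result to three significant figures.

R = Q_r/Q = X/(X_r − X) = 3410 / (10700 − 3410) = 0.4678.

R ≈ 0.468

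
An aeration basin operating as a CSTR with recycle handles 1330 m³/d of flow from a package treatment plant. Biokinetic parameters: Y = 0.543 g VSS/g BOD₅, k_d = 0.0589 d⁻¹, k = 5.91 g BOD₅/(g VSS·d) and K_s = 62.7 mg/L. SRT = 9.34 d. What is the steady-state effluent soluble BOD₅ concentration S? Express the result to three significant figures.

Effluent substrate depends only on kinetics and SRT: S = K_s(1 + k_d θ_c) / [θ_c(Yk − k_d) − 1] = 62.7 × (1 + 0.0589 × 9.34) / [9.34 × (0.543 × 5.91 − 0.0589) − 1] = 97.19 / 28.42 = 3.419 mg/L.

S ≈ 3.42 mg/L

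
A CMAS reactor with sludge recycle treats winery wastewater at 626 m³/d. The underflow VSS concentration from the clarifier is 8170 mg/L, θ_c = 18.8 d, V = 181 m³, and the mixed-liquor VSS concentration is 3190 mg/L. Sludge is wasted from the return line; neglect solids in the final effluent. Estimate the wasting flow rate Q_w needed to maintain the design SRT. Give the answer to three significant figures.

Wasting from the return line (neglecting effluent solids): Q_w = V·X / (θ_c·X_r) = 181.0 × 3190 / (18.8 × 8170) = 3.759 m³/d.

Q_w ≈ 3.76 m³/d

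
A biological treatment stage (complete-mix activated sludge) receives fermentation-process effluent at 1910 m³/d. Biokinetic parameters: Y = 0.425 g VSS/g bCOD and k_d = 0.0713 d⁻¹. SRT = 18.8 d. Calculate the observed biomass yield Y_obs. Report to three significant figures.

Correct the yield for decay: Y_obs = Y/(1 + k_d θ_c) = 0.425 / (1 + 0.0713 × 18.8) = 0.425 / 2.340 = 0.1816.

Y_obs ≈ 0.182 g VSS/g bCOD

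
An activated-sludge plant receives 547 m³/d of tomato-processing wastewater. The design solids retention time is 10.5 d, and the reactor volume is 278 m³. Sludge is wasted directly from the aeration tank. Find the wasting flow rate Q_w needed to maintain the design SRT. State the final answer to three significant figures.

Q_w ≈ 26.5 m³/d

For wasting at MLVSS concentration, Q_w = V/θ_c = 278.0/10.5 = 26.48 m³/d.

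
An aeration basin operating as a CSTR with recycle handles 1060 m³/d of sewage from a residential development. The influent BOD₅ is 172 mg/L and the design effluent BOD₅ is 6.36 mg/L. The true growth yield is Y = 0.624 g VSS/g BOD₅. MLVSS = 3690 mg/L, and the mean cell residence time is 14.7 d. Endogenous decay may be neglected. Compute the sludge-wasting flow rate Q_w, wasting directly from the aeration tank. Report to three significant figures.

With k_d = 0 the design equation reduces to V = Y Q (S₀−S) θ_c / X = 0.624 × 1060 × (172 − 6.36) × 14.7 / 3690 = 436.5 m³.
With mixed-liquor wasting, θ_c = V/Q_w, so Q_w = V/θ_c = 436.5/14.7 = 29.69 m³/d.

Q_w ≈ 29.7 m³/d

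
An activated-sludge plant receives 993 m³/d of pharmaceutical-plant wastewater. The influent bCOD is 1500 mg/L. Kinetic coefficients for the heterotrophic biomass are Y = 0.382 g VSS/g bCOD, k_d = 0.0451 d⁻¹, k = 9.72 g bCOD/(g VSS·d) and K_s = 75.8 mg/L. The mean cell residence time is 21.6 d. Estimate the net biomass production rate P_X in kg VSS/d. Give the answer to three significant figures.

P_X ≈ 288 kg VSS/d

Effluent substrate depends only on kinetics and SRT: S = K_s(1 + k_d θ_c) / [θ_c(Yk − k_d) − 1] = 75.8 × (1 + 0.0451 × 21.6) / [21.6 × (0.382 × 9.72 − 0.0451) − 1] = 149.6 / 78.23 = 1.913 mg/L.
Correct the yield for decay: Y_obs = Y/(1 + k_d θ_c) = 0.382 / (1 + 0.0451 × 21.6) = 0.382 / 1.974 = 0.1935.
Q·(S₀ − S) = 993 × (1500 − 1.91) × 10⁻³ = 1488 kg/d removed.
So the net sludge growth is P_X = 0.1935 × 1488 = 287.9 kg VSS/d.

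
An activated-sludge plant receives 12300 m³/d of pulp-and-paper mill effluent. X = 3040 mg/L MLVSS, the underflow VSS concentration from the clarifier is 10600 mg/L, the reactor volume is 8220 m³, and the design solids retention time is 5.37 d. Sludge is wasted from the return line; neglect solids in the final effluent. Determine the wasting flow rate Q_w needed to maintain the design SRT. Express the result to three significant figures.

θ_c = V·X/(Q_w·X_r) when wasting from the recycle, so Q_w = V·X/(θ_c·X_r) = 8220 × 3040 / (5.37 × 10600) = 439.0 m³/d.

Q_w ≈ 439 m³/d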